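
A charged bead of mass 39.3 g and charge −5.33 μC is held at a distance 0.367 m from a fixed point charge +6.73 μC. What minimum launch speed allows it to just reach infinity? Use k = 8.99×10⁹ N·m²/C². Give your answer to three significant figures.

To just escape, total mechanical energy must reach zero at infinity: ½mv²_min + U = 0, so ½mv²_min = −U = |kQq|/r.
|U| = |kQq|/r = (8.99×10⁹ N·m²/C²)(6.73×10⁻⁶)(5.33×10⁻⁶)/(0.367) = 0.879 J.
v_min = √(2|U|/m) = √(2·0.879/0.0393) = 6.69 m/s.

6.69 m/s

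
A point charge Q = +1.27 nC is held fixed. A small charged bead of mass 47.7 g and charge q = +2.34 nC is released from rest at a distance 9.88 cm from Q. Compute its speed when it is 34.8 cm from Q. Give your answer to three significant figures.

Only the electrostatic force acts, so mechanical energy is conserved: ½mv² = U₁ − U₂ = kQq(1/r₁ − 1/r₂).
U₁ − U₂ = (8.99×10⁹ N·m²/C²)(1.27×10⁻⁹ C)(2.34×10⁻⁹ C)(1/0.0988 − 1/0.348) = 1.94×10⁻⁷ J.
v = √(2·1.94×10⁻⁷/0.0477) = 2.85×10⁻³ m/s.

2.85×10⁻³ m/s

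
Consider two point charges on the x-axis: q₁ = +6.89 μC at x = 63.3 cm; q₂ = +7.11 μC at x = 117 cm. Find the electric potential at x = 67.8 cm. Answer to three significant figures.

1.51×10⁶ V

Electric potential is a scalar, so the contributions from each charge add algebraically: V = Σ kqᵢ/rᵢ.
Distances from the field point to each charge: r₁ = 0.0450 m, r₂ = 0.492 m.
V = k[(6.89×10⁻⁶)/(0.0450) + (7.11×10⁻⁶)/(0.492)] = 1.51×10⁶ V.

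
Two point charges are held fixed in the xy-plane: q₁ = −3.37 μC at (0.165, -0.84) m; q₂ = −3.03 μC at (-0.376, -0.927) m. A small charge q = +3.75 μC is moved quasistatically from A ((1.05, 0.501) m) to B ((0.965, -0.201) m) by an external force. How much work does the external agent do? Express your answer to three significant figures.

For quasistatic motion the external work equals the change in potential energy: W_ext = qΔV = q(V_B − V_A).
At A: distances to the source charges are 1.61 m, 2.02 m; V_A = Σ kqᵢ/rᵢ = -3.24×10⁴ V.
At B: distances to the source charges are 1.02 m, 1.52 m; V_B = Σ kqᵢ/rᵢ = -4.75×10⁴ V.
ΔV = V_B − V_A = -1.51×10⁴ V.
W_ext = qΔV = (3.75×10⁻⁶ C)(-1.51×10⁴ V) = -0.0566 J.

-0.0566 J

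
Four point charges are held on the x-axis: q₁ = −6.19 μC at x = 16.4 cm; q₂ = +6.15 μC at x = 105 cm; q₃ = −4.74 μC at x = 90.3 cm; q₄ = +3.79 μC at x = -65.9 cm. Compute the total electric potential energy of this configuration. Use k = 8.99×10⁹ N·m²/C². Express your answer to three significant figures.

-2.05 J

The work to assemble the configuration equals its total potential energy, U = Σ kqᵢqⱼ/rᵢⱼ over all pairs.
Pair separations: r₁₂ = 0.886 m, r₁₃ = 0.739 m, r₁₄ = 0.823 m, r₂₃ = 0.147 m, r₂₄ = 1.71 m, r₃₄ = 1.56 m.
Summing all 6 pair terms gives U = -2.05 J.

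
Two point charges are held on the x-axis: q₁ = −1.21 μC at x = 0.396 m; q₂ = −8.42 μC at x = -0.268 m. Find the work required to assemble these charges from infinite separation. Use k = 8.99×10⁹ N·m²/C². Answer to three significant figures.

0.138 J

The work to assemble the configuration equals its total potential energy, U = Σ kqᵢqⱼ/rᵢⱼ over all pairs.
Pair separations: r₁₂ = 0.664 m.
U = (0.138) = 0.138 J.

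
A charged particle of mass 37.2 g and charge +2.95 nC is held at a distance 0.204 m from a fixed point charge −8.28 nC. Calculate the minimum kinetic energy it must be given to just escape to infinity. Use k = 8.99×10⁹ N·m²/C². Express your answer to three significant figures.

1.08×10⁻⁶ J

To just escape, total mechanical energy must reach zero at infinity: ½mv²_min + U = 0, so ½mv²_min = −U = |kQq|/r.
|U| = |kQq|/r = (8.99×10⁹ N·m²/C²)(8.28×10⁻⁹)(2.95×10⁻⁹)/(0.204) = 1.08×10⁻⁶ J.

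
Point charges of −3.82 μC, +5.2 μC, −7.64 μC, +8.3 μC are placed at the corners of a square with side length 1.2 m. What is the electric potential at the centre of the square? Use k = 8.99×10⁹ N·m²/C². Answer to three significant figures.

Electric potential is a scalar, so the contributions from each charge add algebraically: V = Σ kqᵢ/rᵢ.
The distance from each corner to the centre is a√2/2 = 0.849 m.
V = k[(-3.82×10⁻⁶)/(0.849) + (5.20×10⁻⁶)/(0.849) + (-7.64×10⁻⁶)/(0.849) + (8.30×10⁻⁶)/(0.849)] = 2.16×10⁴ V.

2.16×10⁴ V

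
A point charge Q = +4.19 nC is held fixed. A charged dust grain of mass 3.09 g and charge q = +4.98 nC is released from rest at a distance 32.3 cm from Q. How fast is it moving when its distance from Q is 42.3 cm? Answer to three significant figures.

Only the electrostatic force acts, so mechanical energy is conserved: ½mv² = U₁ − U₂ = kQq(1/r₁ − 1/r₂).
U₁ − U₂ = (8.99×10⁹ N·m²/C²)(4.19×10⁻⁹ C)(4.98×10⁻⁹ C)(1/0.323 − 1/0.423) = 1.37×10⁻⁷ J.
v = √(2·1.37×10⁻⁷/3.09×10⁻³) = 9.43×10⁻³ m/s.

9.43×10⁻³ m/s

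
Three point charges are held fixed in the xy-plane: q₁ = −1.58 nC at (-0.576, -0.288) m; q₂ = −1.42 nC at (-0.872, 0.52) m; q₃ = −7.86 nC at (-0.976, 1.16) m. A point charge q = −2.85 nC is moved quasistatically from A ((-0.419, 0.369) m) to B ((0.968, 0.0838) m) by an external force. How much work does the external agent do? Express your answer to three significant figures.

For quasistatic motion the external work equals the change in potential energy: W_ext = qΔV = q(V_B − V_A).
At A: distances to the source charges are 0.675 m, 0.478 m, 0.967 m; V_A = Σ kqᵢ/rᵢ = -121 V.
At B: distances to the source charges are 1.59 m, 1.89 m, 2.22 m; V_B = Σ kqᵢ/rᵢ = -47.5 V.
ΔV = V_B − V_A = 73.3 V.
W_ext = qΔV = (-2.85×10⁻⁹ C)(73.3 V) = -2.09×10⁻⁷ J.

-2.09×10⁻⁷ J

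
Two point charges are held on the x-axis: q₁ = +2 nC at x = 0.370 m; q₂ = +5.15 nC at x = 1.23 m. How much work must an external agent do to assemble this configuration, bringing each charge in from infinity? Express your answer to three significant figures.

1.08×10⁻⁷ J

The assembly work is the sum of pairwise potential energies, U = Σ_{i<j} kqᵢqⱼ/rᵢⱼ.
Pair separations: r₁₂ = 0.860 m.
U = (1.08×10⁻⁷) = 1.08×10⁻⁷ J.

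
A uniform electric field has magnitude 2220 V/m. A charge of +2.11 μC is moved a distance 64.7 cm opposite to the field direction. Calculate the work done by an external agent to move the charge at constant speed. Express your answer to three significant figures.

The potential change for a displacement 64.7 cm opposite to the field direction is ΔV = +Ed = 1440 V.
W_ext = qΔV = 3.03×10⁻³ J.

3.03×10⁻³ J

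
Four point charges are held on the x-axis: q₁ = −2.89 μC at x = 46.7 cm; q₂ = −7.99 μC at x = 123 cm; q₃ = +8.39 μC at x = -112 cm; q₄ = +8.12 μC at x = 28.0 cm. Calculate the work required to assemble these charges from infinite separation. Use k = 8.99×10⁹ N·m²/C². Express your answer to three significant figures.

-1.43 J

The assembly work is the sum of pairwise potential energies, U = Σ_{i<j} kqᵢqⱼ/rᵢⱼ.
Pair separations: r₁₂ = 0.763 m, r₁₃ = 1.59 m, r₁₄ = 0.187 m, r₂₃ = 2.35 m, r₂₄ = 0.950 m, r₃₄ = 1.40 m.
Summing all 6 pair terms gives U = -1.43 J.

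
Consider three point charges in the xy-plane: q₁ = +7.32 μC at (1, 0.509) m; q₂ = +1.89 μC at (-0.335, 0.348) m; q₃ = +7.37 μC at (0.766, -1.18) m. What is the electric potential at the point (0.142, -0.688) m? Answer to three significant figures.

The total potential is the scalar sum of each charge's contribution, V = Σ kqᵢ/rᵢ.
Distances from the field point to each charge: r₁ = 1.47 m, r₂ = 1.14 m, r₃ = 0.795 m.
V = k[(7.32×10⁻⁶)/(1.47) + (1.89×10⁻⁶)/(1.14) + (7.37×10⁻⁶)/(0.795)] = 1.43×10⁵ V.

1.43×10⁵ V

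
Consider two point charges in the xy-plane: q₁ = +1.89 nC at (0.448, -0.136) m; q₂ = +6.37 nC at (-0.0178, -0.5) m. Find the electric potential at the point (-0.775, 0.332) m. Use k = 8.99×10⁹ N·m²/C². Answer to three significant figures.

The total potential is the scalar sum of each charge's contribution, V = Σ kqᵢ/rᵢ.
Distances from the field point to each charge: r₁ = 1.31 m, r₂ = 1.12 m.
V = k[(1.89×10⁻⁹)/(1.31) + (6.37×10⁻⁹)/(1.12)] = 63.9 V.

63.9 V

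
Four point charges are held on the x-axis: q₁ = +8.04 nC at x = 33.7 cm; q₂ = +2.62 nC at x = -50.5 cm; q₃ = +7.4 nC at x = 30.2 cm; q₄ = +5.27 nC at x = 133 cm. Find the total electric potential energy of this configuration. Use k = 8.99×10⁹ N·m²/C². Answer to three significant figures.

The assembly work is the sum of pairwise potential energies, U = Σ_{i<j} kqᵢqⱼ/rᵢⱼ.
Pair separations: r₁₂ = 0.842 m, r₁₃ = 0.0350 m, r₁₄ = 0.993 m, r₂₃ = 0.807 m, r₂₄ = 1.83 m, r₃₄ = 1.03 m.
Summing all 6 pair terms gives U = 1.65×10⁻⁵ J.

1.65×10⁻⁵ J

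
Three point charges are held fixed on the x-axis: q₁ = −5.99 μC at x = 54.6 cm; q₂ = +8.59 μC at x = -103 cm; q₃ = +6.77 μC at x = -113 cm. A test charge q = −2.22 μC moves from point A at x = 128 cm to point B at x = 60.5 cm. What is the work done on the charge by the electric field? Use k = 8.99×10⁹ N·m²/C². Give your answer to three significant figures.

The work done by the electric force is W_field = −ΔU = −q(V_B − V_A) = q(V_A − V_B).
At A: distances to the source charges are 0.734 m, 2.31 m, 2.41 m; V_A = Σ kqᵢ/rᵢ = -1.47×10⁴ V.
At B: distances to the source charges are 0.0590 m, 1.64 m, 1.73 m; V_B = Σ kqᵢ/rᵢ = -8.30×10⁵ V.
ΔV = V_B − V_A = -8.16×10⁵ V.
W_field = −qΔV = −(-2.22×10⁻⁶ C)(-8.16×10⁵ V) = -1.81 J.

-1.81 J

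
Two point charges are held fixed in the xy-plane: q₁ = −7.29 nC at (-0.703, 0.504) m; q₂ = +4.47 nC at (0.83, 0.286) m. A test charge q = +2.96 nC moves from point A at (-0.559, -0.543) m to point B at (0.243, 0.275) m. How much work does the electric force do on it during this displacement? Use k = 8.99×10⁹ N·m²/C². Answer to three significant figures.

The work done by the electric force is W_field = −ΔU = −q(V_B − V_A) = q(V_A − V_B).
At A: distances to the source charges are 1.06 m, 1.62 m; V_A = Σ kqᵢ/rᵢ = -37.2 V.
At B: distances to the source charges are 0.973 m, 0.587 m; V_B = Σ kqᵢ/rᵢ = 1.11 V.
ΔV = V_B − V_A = 38.3 V.
W_field = −qΔV = −(2.96×10⁻⁹ C)(38.3 V) = -1.13×10⁻⁷ J.

-1.13×10⁻⁷ J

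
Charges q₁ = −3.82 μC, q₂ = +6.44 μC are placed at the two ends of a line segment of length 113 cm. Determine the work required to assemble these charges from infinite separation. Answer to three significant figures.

The assembly work is the sum of pairwise potential energies, U = Σ_{i<j} kqᵢqⱼ/rᵢⱼ.
The separation is r = 1.13 m.
U = (-0.196) = -0.196 J.

-0.196 J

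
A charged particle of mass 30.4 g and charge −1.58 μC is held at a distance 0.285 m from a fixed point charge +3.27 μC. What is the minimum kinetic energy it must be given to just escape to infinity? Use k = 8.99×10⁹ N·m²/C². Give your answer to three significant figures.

To just escape, total mechanical energy must reach zero at infinity: ½mv²_min + U = 0, so ½mv²_min = −U = |kQq|/r.
|U| = |kQq|/r = (8.99×10⁹ N·m²/C²)(3.27×10⁻⁶)(1.58×10⁻⁶)/(0.285) = 0.163 J.

0.163 J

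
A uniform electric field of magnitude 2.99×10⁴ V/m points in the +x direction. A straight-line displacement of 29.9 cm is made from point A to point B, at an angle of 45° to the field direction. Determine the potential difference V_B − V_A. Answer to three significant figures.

Only the component of displacement along E changes the potential: ΔV = −E·d·cosθ.
ΔV = −(2.99×10⁴ V/m)(0.299 m)cos45° = -6320 V.

-6320 V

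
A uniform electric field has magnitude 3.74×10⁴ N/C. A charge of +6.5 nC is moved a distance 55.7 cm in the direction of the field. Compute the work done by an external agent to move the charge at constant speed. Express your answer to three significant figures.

-1.35×10⁻⁴ J

The potential change for a displacement 55.7 cm in the direction of the field is ΔV = −Ed = -2.08×10⁴ V.
W_ext = qΔV = -1.35×10⁻⁴ J.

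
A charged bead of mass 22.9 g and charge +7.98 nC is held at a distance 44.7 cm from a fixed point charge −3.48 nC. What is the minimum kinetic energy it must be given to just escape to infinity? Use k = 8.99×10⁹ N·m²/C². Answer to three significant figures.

5.59×10⁻⁷ J

To just escape, total mechanical energy must reach zero at infinity: ½mv²_min + U = 0, so ½mv²_min = −U = |kQq|/r.
|U| = |kQq|/r = (8.99×10⁹ N·m²/C²)(3.48×10⁻⁹)(7.98×10⁻⁹)/(0.447) = 5.59×10⁻⁷ J.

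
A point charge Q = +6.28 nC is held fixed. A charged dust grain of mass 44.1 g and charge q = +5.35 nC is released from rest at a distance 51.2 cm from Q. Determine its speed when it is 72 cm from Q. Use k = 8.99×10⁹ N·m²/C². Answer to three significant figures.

Only the electrostatic force acts, so mechanical energy is conserved: ½mv² = U₁ − U₂ = kQq(1/r₁ − 1/r₂).
U₁ − U₂ = (8.99×10⁹ N·m²/C²)(6.28×10⁻⁹ C)(5.35×10⁻⁹ C)(1/0.512 − 1/0.720) = 1.70×10⁻⁷ J.
v = √(2·1.70×10⁻⁷/0.0441) = 2.78×10⁻³ m/s.

2.78×10⁻³ m/s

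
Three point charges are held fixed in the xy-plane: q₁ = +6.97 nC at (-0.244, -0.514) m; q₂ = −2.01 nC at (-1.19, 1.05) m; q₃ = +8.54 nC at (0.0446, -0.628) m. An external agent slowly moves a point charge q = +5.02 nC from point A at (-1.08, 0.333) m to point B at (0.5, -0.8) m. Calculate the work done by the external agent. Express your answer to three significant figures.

For quasistatic motion the external work equals the change in potential energy: W_ext = qΔV = q(V_B − V_A).
At A: distances to the source charges are 1.19 m, 0.725 m, 1.48 m; V_A = Σ kqᵢ/rᵢ = 79.6 V.
At B: distances to the source charges are 0.797 m, 2.51 m, 0.487 m; V_B = Σ kqᵢ/rᵢ = 229 V.
ΔV = V_B − V_A = 149 V.
W_ext = qΔV = (5.02×10⁻⁹ C)(149 V) = 7.50×10⁻⁷ J.

7.50×10⁻⁷ J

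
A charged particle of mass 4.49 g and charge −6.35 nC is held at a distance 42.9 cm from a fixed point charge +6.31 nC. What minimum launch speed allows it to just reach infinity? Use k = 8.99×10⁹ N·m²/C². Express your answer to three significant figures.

0.0193 m/s

To just escape, total mechanical energy must reach zero at infinity: ½mv²_min + U = 0, so ½mv²_min = −U = |kQq|/r.
|U| = |kQq|/r = (8.99×10⁹ N·m²/C²)(6.31×10⁻⁹)(6.35×10⁻⁹)/(0.429) = 8.40×10⁻⁷ J.
v_min = √(2|U|/m) = √(2·8.40×10⁻⁷/4.49×10⁻³) = 0.0193 m/s.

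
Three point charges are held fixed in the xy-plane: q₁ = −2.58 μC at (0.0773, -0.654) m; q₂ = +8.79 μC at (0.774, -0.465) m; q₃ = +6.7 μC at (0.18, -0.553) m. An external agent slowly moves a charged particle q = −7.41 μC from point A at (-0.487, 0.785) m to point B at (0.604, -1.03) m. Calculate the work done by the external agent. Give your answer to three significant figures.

-0.909 J

For quasistatic motion the external work equals the change in potential energy: W_ext = qΔV = q(V_B − V_A).
At A: distances to the source charges are 1.55 m, 1.78 m, 1.50 m; V_A = Σ kqᵢ/rᵢ = 6.98×10⁴ V.
At B: distances to the source charges are 0.647 m, 0.590 m, 0.638 m; V_B = Σ kqᵢ/rᵢ = 1.92×10⁵ V.
ΔV = V_B − V_A = 1.23×10⁵ V.
W_ext = qΔV = (-7.41×10⁻⁶ C)(1.23×10⁵ V) = -0.909 J.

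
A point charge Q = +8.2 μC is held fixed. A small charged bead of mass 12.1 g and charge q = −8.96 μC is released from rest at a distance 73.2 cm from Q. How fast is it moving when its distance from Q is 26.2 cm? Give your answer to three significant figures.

16.4 m/s

Only the electrostatic force acts, so mechanical energy is conserved: ½mv² = U₁ − U₂ = kQq(1/r₁ − 1/r₂).
U₁ − U₂ = (8.99×10⁹ N·m²/C²)(8.20×10⁻⁶ C)(-8.96×10⁻⁶ C)(1/0.732 − 1/0.262) = 1.62 J.
v = √(2·1.62/0.0121) = 16.4 m/s.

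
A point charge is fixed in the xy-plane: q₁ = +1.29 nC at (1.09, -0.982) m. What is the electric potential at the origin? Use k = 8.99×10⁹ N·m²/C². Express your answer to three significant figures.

Electric potential is a scalar, so the contributions from each charge add algebraically: V = Σ kqᵢ/rᵢ.
Distances from the field point to each charge: r₁ = 1.47 m.
V = k[(1.29×10⁻⁹)/(1.47)] = 7.90 V.

7.90 V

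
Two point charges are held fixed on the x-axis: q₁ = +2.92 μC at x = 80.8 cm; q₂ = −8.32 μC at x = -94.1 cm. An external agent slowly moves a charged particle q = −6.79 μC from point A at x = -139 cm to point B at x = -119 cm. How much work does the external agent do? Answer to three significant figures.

0.900 J

For quasistatic motion the external work equals the change in potential energy: W_ext = qΔV = q(V_B − V_A).
At A: distances to the source charges are 2.20 m, 0.449 m; V_A = Σ kqᵢ/rᵢ = -1.55×10⁵ V.
At B: distances to the source charges are 2.00 m, 0.249 m; V_B = Σ kqᵢ/rᵢ = -2.87×10⁵ V.
ΔV = V_B − V_A = -1.33×10⁵ V.
W_ext = qΔV = (-6.79×10⁻⁶ C)(-1.33×10⁵ V) = 0.900 J.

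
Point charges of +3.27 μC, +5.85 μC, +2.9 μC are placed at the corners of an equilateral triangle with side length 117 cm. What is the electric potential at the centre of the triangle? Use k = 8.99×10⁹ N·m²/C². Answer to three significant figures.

Electric potential is a scalar, so the contributions from each charge add algebraically: V = Σ kqᵢ/rᵢ.
The distance from each vertex to the centroid is a/√3 = 0.675 m.
V = k[(3.27×10⁻⁶)/(0.675) + (5.85×10⁻⁶)/(0.675) + (2.90×10⁻⁶)/(0.675)] = 1.60×10⁵ V.

1.60×10⁵ V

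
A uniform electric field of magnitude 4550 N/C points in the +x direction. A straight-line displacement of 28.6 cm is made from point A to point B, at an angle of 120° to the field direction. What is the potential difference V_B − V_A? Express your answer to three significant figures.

651 V

Only the component of displacement along E changes the potential: ΔV = −E·d·cosθ.
ΔV = −(4550 V/m)(0.286 m)cos120° = 651 V.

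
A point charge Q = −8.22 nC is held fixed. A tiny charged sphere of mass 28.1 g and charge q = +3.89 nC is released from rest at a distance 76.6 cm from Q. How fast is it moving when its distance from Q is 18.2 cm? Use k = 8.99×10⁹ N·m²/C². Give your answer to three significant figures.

Only the electrostatic force acts, so mechanical energy is conserved: ½mv² = U₁ − U₂ = kQq(1/r₁ − 1/r₂).
U₁ − U₂ = (8.99×10⁹ N·m²/C²)(-8.22×10⁻⁹ C)(3.89×10⁻⁹ C)(1/0.766 − 1/0.182) = 1.20×10⁻⁶ J.
v = √(2·1.20×10⁻⁶/0.0281) = 9.26×10⁻³ m/s.

9.26×10⁻³ m/s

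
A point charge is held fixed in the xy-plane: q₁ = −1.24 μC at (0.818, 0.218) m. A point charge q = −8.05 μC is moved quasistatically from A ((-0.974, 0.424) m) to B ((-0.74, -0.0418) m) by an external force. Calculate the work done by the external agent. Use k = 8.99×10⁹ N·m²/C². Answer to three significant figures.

For quasistatic motion the external work equals the change in potential energy: W_ext = qΔV = q(V_B − V_A).
At A: distance to the source charge is 1.80 m; V_A = kq₁/r = -6180 V.
At B: distance to the source charge is 1.58 m; V_B = kq₁/r = -7060 V.
ΔV = V_B − V_A = -878 V.
W_ext = qΔV = (-8.05×10⁻⁶ C)(-878 V) = 7.06×10⁻³ J.

7.06×10⁻³ J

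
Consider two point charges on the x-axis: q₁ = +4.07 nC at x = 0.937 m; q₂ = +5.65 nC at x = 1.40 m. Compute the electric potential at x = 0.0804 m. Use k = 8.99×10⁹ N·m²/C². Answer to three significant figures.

Electric potential is a scalar, so the contributions from each charge add algebraically: V = Σ kqᵢ/rᵢ.
Distances from the field point to each charge: r₁ = 0.857 m, r₂ = 1.32 m.
V = k[(4.07×10⁻⁹)/(0.857) + (5.65×10⁻⁹)/(1.32)] = 81.2 V.

81.2 V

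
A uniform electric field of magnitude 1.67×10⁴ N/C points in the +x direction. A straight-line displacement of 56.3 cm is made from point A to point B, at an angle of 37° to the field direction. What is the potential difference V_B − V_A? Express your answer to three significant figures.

-7510 V

Only the component of displacement along E changes the potential: ΔV = −E·d·cosθ.
ΔV = −(1.67×10⁴ V/m)(0.563 m)cos37° = -7510 V.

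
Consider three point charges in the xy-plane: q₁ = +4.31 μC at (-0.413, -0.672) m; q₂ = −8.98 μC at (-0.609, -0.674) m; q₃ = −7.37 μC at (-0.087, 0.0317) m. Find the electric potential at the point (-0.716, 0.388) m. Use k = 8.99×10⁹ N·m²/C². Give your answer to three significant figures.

Electric potential is a scalar, so the contributions from each charge add algebraically: V = Σ kqᵢ/rᵢ.
Distances from the field point to each charge: r₁ = 1.10 m, r₂ = 1.07 m, r₃ = 0.723 m.
V = k[(4.31×10⁻⁶)/(1.10) + (-8.98×10⁻⁶)/(1.07) + (-7.37×10⁻⁶)/(0.723)] = -1.32×10⁵ V.

-1.32×10⁵ V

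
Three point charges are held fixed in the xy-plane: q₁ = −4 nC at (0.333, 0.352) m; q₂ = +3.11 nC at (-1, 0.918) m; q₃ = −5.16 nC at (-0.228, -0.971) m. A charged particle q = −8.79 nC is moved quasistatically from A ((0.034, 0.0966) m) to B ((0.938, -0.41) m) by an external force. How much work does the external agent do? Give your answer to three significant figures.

-4.53×10⁻⁷ J

For quasistatic motion the external work equals the change in potential energy: W_ext = qΔV = q(V_B − V_A).
At A: distances to the source charges are 0.393 m, 1.32 m, 1.10 m; V_A = Σ kqᵢ/rᵢ = -112 V.
At B: distances to the source charges are 0.973 m, 2.35 m, 1.29 m; V_B = Σ kqᵢ/rᵢ = -60.9 V.
ΔV = V_B − V_A = 51.6 V.
W_ext = qΔV = (-8.79×10⁻⁹ C)(51.6 V) = -4.53×10⁻⁷ J.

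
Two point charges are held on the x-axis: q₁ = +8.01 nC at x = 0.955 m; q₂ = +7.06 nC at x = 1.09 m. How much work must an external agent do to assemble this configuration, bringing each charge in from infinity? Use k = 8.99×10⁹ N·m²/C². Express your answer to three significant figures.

The assembly work is the sum of pairwise potential energies, U = Σ_{i<j} kqᵢqⱼ/rᵢⱼ.
Pair separations: r₁₂ = 0.135 m.
U = (3.77×10⁻⁶) = 3.77×10⁻⁶ J.

3.77×10⁻⁶ J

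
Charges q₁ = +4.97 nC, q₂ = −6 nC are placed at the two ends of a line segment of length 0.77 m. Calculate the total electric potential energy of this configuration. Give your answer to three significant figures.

The work to assemble the configuration equals its total potential energy, U = Σ kqᵢqⱼ/rᵢⱼ over all pairs.
The separation is r = 0.770 m.
U = (-3.48×10⁻⁷) = -3.48×10⁻⁷ J.

-3.48×10⁻⁷ J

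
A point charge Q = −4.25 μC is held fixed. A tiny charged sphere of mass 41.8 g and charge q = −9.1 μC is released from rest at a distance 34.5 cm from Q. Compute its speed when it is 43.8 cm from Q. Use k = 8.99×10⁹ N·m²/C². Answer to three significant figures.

3.20 m/s

Only the electrostatic force acts, so mechanical energy is conserved: ½mv² = U₁ − U₂ = kQq(1/r₁ − 1/r₂).
U₁ − U₂ = (8.99×10⁹ N·m²/C²)(-4.25×10⁻⁶ C)(-9.10×10⁻⁶ C)(1/0.345 − 1/0.438) = 0.214 J.
v = √(2·0.214/0.0418) = 3.20 m/s.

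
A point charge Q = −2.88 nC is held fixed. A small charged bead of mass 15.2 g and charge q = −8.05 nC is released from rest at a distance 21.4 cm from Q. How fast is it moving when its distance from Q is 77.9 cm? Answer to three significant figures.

Only the electrostatic force acts, so mechanical energy is conserved: ½mv² = U₁ − U₂ = kQq(1/r₁ − 1/r₂).
U₁ − U₂ = (8.99×10⁹ N·m²/C²)(-2.88×10⁻⁹ C)(-8.05×10⁻⁹ C)(1/0.214 − 1/0.779) = 7.06×10⁻⁷ J.
v = √(2·7.06×10⁻⁷/0.0152) = 9.64×10⁻³ m/s.

9.64×10⁻³ m/s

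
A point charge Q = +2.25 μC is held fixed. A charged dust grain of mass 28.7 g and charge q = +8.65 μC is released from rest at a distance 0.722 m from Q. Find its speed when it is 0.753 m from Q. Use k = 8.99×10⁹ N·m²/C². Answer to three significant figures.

Only the electrostatic force acts, so mechanical energy is conserved: ½mv² = U₁ − U₂ = kQq(1/r₁ − 1/r₂).
U₁ − U₂ = (8.99×10⁹ N·m²/C²)(2.25×10⁻⁶ C)(8.65×10⁻⁶ C)(1/0.722 − 1/0.753) = 9.98×10⁻³ J.
v = √(2·9.98×10⁻³/0.0287) = 0.834 m/s.

0.834 m/s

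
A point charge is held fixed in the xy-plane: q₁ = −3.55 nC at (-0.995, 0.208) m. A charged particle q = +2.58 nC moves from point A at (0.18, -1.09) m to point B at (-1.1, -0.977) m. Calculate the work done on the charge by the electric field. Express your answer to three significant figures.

2.22×10⁻⁸ J

The work done by the electric force is W_field = −ΔU = −q(V_B − V_A) = q(V_A − V_B).
At A: distance to the source charge is 1.75 m; V_A = kq₁/r = -18.2 V.
At B: distance to the source charge is 1.19 m; V_B = kq₁/r = -26.8 V.
ΔV = V_B − V_A = -8.60 V.
W_field = −qΔV = −(2.58×10⁻⁹ C)(-8.60 V) = 2.22×10⁻⁸ J.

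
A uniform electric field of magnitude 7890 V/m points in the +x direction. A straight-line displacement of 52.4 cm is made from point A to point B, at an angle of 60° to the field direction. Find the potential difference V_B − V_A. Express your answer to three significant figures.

Only the component of displacement along E changes the potential: ΔV = −E·d·cosθ.
ΔV = −(7890 V/m)(0.524 m)cos60° = -2070 V.

-2070 V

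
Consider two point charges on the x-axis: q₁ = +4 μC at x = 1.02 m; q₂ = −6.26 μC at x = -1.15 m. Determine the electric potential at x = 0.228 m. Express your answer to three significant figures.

4560 V

Electric potential is a scalar, so the contributions from each charge add algebraically: V = Σ kqᵢ/rᵢ.
Distances from the field point to each charge: r₁ = 0.792 m, r₂ = 1.38 m.
V = k[(4.00×10⁻⁶)/(0.792) + (-6.26×10⁻⁶)/(1.38)] = 4560 V.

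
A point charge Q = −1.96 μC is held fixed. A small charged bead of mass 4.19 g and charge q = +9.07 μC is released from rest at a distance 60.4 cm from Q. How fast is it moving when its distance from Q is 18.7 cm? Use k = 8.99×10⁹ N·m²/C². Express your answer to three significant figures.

16.8 m/s

Only the electrostatic force acts, so mechanical energy is conserved: ½mv² = U₁ − U₂ = kQq(1/r₁ − 1/r₂).
U₁ − U₂ = (8.99×10⁹ N·m²/C²)(-1.96×10⁻⁶ C)(9.07×10⁻⁶ C)(1/0.604 − 1/0.187) = 0.590 J.
v = √(2·0.590/4.19×10⁻³) = 16.8 m/s.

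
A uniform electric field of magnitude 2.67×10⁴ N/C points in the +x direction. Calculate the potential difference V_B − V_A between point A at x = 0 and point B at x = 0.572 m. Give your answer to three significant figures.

In a uniform field, potential decreases in the direction of E: V_B − V_A = −E·Δx.
V_B − V_A = −(2.67×10⁴ V/m)(0.572 m) = -1.53×10⁴ V.

-1.53×10⁴ V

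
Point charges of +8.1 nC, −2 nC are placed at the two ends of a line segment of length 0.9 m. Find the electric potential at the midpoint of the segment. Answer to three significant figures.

The total potential is the scalar sum of each charge's contribution, V = Σ kqᵢ/rᵢ.
Each charge is 0.450 m from the midpoint.
V = k[(8.10×10⁻⁹)/(0.450) + (-2.00×10⁻⁹)/(0.450)] = 122 V.

122 V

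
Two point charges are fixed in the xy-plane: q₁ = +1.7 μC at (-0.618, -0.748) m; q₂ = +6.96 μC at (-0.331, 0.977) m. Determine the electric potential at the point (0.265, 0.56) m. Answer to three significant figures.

The total potential is the scalar sum of each charge's contribution, V = Σ kqᵢ/rᵢ.
Distances from the field point to each charge: r₁ = 1.58 m, r₂ = 0.727 m.
V = k[(1.70×10⁻⁶)/(1.58) + (6.96×10⁻⁶)/(0.727)] = 9.57×10⁴ V.

9.57×10⁴ V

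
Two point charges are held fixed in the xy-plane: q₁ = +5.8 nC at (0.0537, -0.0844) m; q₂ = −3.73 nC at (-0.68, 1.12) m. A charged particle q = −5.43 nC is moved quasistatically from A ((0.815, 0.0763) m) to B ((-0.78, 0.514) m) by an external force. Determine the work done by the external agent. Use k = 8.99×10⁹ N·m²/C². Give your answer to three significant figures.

2.85×10⁻⁷ J

For quasistatic motion the external work equals the change in potential energy: W_ext = qΔV = q(V_B − V_A).
At A: distances to the source charges are 0.778 m, 1.82 m; V_A = Σ kqᵢ/rᵢ = 48.6 V.
At B: distances to the source charges are 1.03 m, 0.614 m; V_B = Σ kqᵢ/rᵢ = -3.79 V.
ΔV = V_B − V_A = -52.4 V.
W_ext = qΔV = (-5.43×10⁻⁹ C)(-52.4 V) = 2.85×10⁻⁷ J.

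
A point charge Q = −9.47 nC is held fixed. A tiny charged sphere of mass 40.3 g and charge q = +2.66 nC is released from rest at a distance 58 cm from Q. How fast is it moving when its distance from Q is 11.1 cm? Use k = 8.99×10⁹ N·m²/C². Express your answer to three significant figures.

9.05×10⁻³ m/s

Only the electrostatic force acts, so mechanical energy is conserved: ½mv² = U₁ − U₂ = kQq(1/r₁ − 1/r₂).
U₁ − U₂ = (8.99×10⁹ N·m²/C²)(-9.47×10⁻⁹ C)(2.66×10⁻⁹ C)(1/0.580 − 1/0.111) = 1.65×10⁻⁶ J.
v = √(2·1.65×10⁻⁶/0.0403) = 9.05×10⁻³ m/s.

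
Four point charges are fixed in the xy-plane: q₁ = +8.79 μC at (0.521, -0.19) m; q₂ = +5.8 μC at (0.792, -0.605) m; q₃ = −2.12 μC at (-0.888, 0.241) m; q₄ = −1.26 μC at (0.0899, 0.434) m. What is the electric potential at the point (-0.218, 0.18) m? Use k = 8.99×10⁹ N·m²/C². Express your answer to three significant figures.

7.97×10⁴ V

The total potential is the scalar sum of each charge's contribution, V = Σ kqᵢ/rᵢ.
Distances from the field point to each charge: r₁ = 0.826 m, r₂ = 1.28 m, r₃ = 0.673 m, r₄ = 0.399 m.
V = k[(8.79×10⁻⁶)/(0.826) + (5.80×10⁻⁶)/(1.28) + (-2.12×10⁻⁶)/(0.673) + (-1.26×10⁻⁶)/(0.399)] = 7.97×10⁴ V.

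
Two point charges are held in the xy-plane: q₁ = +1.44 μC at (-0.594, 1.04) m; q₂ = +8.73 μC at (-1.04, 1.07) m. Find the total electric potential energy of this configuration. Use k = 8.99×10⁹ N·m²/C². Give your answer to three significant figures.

The assembly work is the sum of pairwise potential energies, U = Σ_{i<j} kqᵢqⱼ/rᵢⱼ.
Pair separations: r₁₂ = 0.447 m.
U = (0.253) = 0.253 J.

0.253 J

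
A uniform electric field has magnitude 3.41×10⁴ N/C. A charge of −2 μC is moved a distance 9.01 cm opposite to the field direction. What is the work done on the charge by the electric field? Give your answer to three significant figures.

6.14×10⁻³ J

The potential change for a displacement 9.01 cm opposite to the field direction is ΔV = +Ed = 3070 V.
W_field = −qΔV = 6.14×10⁻³ J.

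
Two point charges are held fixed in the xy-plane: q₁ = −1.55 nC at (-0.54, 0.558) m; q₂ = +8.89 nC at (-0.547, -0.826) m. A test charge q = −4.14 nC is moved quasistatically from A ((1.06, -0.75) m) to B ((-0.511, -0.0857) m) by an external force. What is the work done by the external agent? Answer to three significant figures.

For quasistatic motion the external work equals the change in potential energy: W_ext = qΔV = q(V_B − V_A).
At A: distances to the source charges are 2.07 m, 1.61 m; V_A = Σ kqᵢ/rᵢ = 42.9 V.
At B: distances to the source charges are 0.644 m, 0.741 m; V_B = Σ kqᵢ/rᵢ = 86.2 V.
ΔV = V_B − V_A = 43.3 V.
W_ext = qΔV = (-4.14×10⁻⁹ C)(43.3 V) = -1.79×10⁻⁷ J.

-1.79×10⁻⁷ J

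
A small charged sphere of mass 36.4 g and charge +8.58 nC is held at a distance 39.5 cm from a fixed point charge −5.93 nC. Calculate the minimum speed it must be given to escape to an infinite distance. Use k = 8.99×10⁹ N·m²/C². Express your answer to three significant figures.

7.98×10⁻³ m/s

To just escape, total mechanical energy must reach zero at infinity: ½mv²_min + U = 0, so ½mv²_min = −U = |kQq|/r.
|U| = |kQq|/r = (8.99×10⁹ N·m²/C²)(5.93×10⁻⁹)(8.58×10⁻⁹)/(0.395) = 1.16×10⁻⁶ J.
v_min = √(2|U|/m) = √(2·1.16×10⁻⁶/0.0364) = 7.98×10⁻³ m/s.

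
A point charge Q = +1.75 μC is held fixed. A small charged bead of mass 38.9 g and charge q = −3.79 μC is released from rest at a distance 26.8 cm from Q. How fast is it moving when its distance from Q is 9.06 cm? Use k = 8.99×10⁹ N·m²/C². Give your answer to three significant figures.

4.73 m/s

Only the electrostatic force acts, so mechanical energy is conserved: ½mv² = U₁ − U₂ = kQq(1/r₁ − 1/r₂).
U₁ − U₂ = (8.99×10⁹ N·m²/C²)(1.75×10⁻⁶ C)(-3.79×10⁻⁶ C)(1/0.268 − 1/0.0906) = 0.436 J.
v = √(2·0.436/0.0389) = 4.73 m/s.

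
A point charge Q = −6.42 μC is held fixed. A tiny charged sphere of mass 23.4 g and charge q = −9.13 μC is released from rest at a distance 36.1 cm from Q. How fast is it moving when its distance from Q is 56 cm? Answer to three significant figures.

6.66 m/s

Only the electrostatic force acts, so mechanical energy is conserved: ½mv² = U₁ − U₂ = kQq(1/r₁ − 1/r₂).
U₁ − U₂ = (8.99×10⁹ N·m²/C²)(-6.42×10⁻⁶ C)(-9.13×10⁻⁶ C)(1/0.361 − 1/0.560) = 0.519 J.
v = √(2·0.519/0.0234) = 6.66 m/s.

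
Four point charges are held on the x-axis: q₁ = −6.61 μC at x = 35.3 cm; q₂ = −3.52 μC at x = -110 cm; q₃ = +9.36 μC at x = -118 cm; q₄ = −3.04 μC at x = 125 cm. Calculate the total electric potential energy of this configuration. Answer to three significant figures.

The work to assemble the configuration equals its total potential energy, U = Σ kqᵢqⱼ/rᵢⱼ over all pairs.
Pair separations: r₁₂ = 1.45 m, r₁₃ = 1.53 m, r₁₄ = 0.897 m, r₂₃ = 0.0800 m, r₂₄ = 2.35 m, r₃₄ = 2.43 m.
Summing all 6 pair terms gives U = -3.78 J.

-3.78 J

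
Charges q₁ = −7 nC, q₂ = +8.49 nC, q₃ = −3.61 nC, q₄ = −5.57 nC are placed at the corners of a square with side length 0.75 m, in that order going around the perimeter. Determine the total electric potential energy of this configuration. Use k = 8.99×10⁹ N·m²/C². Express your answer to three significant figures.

The work to assemble the configuration equals its total potential energy, U = Σ kqᵢqⱼ/rᵢⱼ over all pairs.
The four side pairs have separation 0.750 m and the two diagonal pairs 1.06 m.
Summing all 6 pair terms gives U = -5.58×10⁻⁷ J.

-5.58×10⁻⁷ J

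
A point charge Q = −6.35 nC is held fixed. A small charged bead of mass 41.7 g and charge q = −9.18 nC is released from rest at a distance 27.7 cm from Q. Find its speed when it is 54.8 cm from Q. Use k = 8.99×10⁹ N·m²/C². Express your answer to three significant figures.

Only the electrostatic force acts, so mechanical energy is conserved: ½mv² = U₁ − U₂ = kQq(1/r₁ − 1/r₂).
U₁ − U₂ = (8.99×10⁹ N·m²/C²)(-6.35×10⁻⁹ C)(-9.18×10⁻⁹ C)(1/0.277 − 1/0.548) = 9.36×10⁻⁷ J.
v = √(2·9.36×10⁻⁷/0.0417) = 6.70×10⁻³ m/s.

6.70×10⁻³ m/s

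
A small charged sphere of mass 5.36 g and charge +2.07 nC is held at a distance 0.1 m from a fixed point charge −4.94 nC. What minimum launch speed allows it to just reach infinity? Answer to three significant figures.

0.0185 m/s

To just escape, total mechanical energy must reach zero at infinity: ½mv²_min + U = 0, so ½mv²_min = −U = |kQq|/r.
|U| = |kQq|/r = (8.99×10⁹ N·m²/C²)(4.94×10⁻⁹)(2.07×10⁻⁹)/(0.100) = 9.19×10⁻⁷ J.
v_min = √(2|U|/m) = √(2·9.19×10⁻⁷/5.36×10⁻³) = 0.0185 m/s.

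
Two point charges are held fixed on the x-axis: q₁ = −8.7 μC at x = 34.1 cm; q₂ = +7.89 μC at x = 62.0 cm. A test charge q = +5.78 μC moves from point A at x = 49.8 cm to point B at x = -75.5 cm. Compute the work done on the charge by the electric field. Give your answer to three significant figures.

The work done by the electric force is W_field = −ΔU = −q(V_B − V_A) = q(V_A − V_B).
At A: distances to the source charges are 0.157 m, 0.122 m; V_A = Σ kqᵢ/rᵢ = 8.32×10⁴ V.
At B: distances to the source charges are 1.10 m, 1.38 m; V_B = Σ kqᵢ/rᵢ = -1.98×10⁴ V.
ΔV = V_B − V_A = -1.03×10⁵ V.
W_field = −qΔV = −(5.78×10⁻⁶ C)(-1.03×10⁵ V) = 0.595 J.

0.595 J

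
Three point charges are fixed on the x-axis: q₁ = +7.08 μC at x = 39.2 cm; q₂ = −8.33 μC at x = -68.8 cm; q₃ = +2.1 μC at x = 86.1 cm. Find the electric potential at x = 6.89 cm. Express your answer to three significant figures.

Electric potential is a scalar, so the contributions from each charge add algebraically: V = Σ kqᵢ/rᵢ.
Distances from the field point to each charge: r₁ = 0.323 m, r₂ = 0.757 m, r₃ = 0.792 m.
V = k[(7.08×10⁻⁶)/(0.323) + (-8.33×10⁻⁶)/(0.757) + (2.10×10⁻⁶)/(0.792)] = 1.22×10⁵ V.

1.22×10⁵ V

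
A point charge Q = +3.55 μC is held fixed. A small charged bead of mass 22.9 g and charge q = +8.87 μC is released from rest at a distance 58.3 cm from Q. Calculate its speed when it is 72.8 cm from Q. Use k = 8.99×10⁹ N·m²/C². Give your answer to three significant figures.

2.91 m/s

Only the electrostatic force acts, so mechanical energy is conserved: ½mv² = U₁ − U₂ = kQq(1/r₁ − 1/r₂).
U₁ − U₂ = (8.99×10⁹ N·m²/C²)(3.55×10⁻⁶ C)(8.87×10⁻⁶ C)(1/0.583 − 1/0.728) = 0.0967 J.
v = √(2·0.0967/0.0229) = 2.91 m/s.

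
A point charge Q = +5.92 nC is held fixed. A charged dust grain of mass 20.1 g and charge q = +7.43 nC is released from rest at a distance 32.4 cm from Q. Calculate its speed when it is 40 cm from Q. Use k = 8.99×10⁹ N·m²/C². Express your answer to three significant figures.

Only the electrostatic force acts, so mechanical energy is conserved: ½mv² = U₁ − U₂ = kQq(1/r₁ − 1/r₂).
U₁ − U₂ = (8.99×10⁹ N·m²/C²)(5.92×10⁻⁹ C)(7.43×10⁻⁹ C)(1/0.324 − 1/0.400) = 2.32×10⁻⁷ J.
v = √(2·2.32×10⁻⁷/0.0201) = 4.80×10⁻³ m/s.

4.80×10⁻³ m/s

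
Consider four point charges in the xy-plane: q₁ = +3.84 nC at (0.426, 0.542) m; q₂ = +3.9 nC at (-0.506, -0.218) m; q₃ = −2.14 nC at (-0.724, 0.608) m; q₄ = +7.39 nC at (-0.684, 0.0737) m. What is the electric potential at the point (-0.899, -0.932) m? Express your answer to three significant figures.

The total potential is the scalar sum of each charge's contribution, V = Σ kqᵢ/rᵢ.
Distances from the field point to each charge: r₁ = 1.98 m, r₂ = 0.815 m, r₃ = 1.55 m, r₄ = 1.03 m.
V = k[(3.84×10⁻⁹)/(1.98) + (3.90×10⁻⁹)/(0.815) + (-2.14×10⁻⁹)/(1.55) + (7.39×10⁻⁹)/(1.03)] = 113 V.

113 V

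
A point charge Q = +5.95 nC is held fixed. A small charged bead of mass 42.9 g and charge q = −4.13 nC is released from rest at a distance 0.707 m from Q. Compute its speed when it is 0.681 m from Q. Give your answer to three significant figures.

Only the electrostatic force acts, so mechanical energy is conserved: ½mv² = U₁ − U₂ = kQq(1/r₁ − 1/r₂).
U₁ − U₂ = (8.99×10⁹ N·m²/C²)(5.95×10⁻⁹ C)(-4.13×10⁻⁹ C)(1/0.707 − 1/0.681) = 1.19×10⁻⁸ J.
v = √(2·1.19×10⁻⁸/0.0429) = 7.46×10⁻⁴ m/s.

7.46×10⁻⁴ m/s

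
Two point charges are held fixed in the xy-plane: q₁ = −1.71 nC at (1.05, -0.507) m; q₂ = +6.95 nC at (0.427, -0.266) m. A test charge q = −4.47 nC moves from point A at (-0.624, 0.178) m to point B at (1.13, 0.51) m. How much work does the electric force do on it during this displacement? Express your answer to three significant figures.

-7.43×10⁻⁹ J

The work done by the electric force is W_field = −ΔU = −q(V_B − V_A) = q(V_A − V_B).
At A: distances to the source charges are 1.81 m, 1.14 m; V_A = Σ kqᵢ/rᵢ = 46.3 V.
At B: distances to the source charges are 1.02 m, 1.05 m; V_B = Σ kqᵢ/rᵢ = 44.6 V.
ΔV = V_B − V_A = -1.66 V.
W_field = −qΔV = −(-4.47×10⁻⁹ C)(-1.66 V) = -7.43×10⁻⁹ J.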